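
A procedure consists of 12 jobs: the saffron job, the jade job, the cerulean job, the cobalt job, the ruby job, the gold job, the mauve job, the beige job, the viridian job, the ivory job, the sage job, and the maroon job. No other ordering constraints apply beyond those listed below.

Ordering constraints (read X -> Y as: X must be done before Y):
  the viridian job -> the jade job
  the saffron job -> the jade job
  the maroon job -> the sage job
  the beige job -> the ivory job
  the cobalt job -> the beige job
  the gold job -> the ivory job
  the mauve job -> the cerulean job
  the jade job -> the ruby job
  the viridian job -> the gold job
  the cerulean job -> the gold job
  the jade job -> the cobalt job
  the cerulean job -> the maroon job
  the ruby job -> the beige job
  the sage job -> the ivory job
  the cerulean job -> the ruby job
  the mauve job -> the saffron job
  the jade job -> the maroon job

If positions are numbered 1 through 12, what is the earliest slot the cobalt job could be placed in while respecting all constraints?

5

The jobs that are forced before the cobalt job, directly or transitively, are the saffron job, the jade job, the mauve job, the viridian job. That's 4 jobs.
With 4 mandatory predecessors, the earliest the cobalt job can sit is position 4+1 = 5, and placing just those 4 first achieves it.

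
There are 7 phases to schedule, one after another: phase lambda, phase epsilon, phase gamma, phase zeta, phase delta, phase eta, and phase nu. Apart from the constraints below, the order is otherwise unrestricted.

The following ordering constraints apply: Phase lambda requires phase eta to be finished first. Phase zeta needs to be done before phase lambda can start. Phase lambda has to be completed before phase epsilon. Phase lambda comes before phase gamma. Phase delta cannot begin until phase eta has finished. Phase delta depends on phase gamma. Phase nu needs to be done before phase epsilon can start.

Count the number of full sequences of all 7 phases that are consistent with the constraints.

30

The phases with no prerequisites are phase zeta, phase eta, phase nu; any of them can be placed first.
Systematically extending each partial ordering one phase at a time and counting, there are 30 complete orderings.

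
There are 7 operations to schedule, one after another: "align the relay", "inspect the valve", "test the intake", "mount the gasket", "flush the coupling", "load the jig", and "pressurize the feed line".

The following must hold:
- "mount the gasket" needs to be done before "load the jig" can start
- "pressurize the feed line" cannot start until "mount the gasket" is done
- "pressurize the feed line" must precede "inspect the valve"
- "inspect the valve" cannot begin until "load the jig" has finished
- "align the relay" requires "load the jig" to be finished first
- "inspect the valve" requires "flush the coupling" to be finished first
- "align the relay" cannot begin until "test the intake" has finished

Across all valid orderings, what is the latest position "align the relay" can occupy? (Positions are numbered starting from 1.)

7

No constraint forces any operation after "align the relay", so it can be placed last, in position 7.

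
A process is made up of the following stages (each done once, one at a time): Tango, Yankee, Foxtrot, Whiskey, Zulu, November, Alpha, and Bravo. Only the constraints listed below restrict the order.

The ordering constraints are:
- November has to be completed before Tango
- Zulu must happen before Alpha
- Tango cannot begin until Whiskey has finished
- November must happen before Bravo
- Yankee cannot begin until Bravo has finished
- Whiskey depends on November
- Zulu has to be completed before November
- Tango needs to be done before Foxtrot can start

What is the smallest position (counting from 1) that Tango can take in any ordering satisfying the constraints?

Every stage that must precede Tango has to come before it. Tracing all chains that end at Tango, those stages are: Whiskey, Zulu, November — 3 in total.
With 3 mandatory predecessors, the earliest Tango can sit is position 3+1 = 4, and placing just those 3 first achieves it.

4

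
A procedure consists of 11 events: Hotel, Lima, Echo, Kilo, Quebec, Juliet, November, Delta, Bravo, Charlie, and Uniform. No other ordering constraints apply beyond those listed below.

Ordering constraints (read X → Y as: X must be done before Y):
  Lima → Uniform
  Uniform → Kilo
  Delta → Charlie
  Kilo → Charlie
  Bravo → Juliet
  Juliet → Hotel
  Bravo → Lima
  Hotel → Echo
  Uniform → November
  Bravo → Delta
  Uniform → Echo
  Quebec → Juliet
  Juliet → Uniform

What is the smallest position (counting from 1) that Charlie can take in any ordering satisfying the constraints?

8

The events that are forced before Charlie, directly or transitively, are Lima, Kilo, Quebec, Juliet, Delta, Bravo, Uniform. That's 7 events.
With 7 mandatory predecessors, the earliest Charlie can sit is position 7+1 = 8, and placing just those 7 first achieves it.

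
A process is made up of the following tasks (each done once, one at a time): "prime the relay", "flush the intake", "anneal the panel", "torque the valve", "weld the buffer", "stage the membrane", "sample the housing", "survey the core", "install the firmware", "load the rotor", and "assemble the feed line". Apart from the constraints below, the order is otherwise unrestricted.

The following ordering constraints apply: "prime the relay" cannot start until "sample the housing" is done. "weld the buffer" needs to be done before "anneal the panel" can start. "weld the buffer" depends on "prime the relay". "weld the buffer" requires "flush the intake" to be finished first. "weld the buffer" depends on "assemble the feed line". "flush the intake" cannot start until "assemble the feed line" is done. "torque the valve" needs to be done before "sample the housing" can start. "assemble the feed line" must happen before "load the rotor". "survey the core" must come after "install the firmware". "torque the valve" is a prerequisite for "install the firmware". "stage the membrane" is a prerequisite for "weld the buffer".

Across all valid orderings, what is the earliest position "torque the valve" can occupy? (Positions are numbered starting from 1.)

"torque the valve" has no prerequisites at all, so it can go in position 1.

1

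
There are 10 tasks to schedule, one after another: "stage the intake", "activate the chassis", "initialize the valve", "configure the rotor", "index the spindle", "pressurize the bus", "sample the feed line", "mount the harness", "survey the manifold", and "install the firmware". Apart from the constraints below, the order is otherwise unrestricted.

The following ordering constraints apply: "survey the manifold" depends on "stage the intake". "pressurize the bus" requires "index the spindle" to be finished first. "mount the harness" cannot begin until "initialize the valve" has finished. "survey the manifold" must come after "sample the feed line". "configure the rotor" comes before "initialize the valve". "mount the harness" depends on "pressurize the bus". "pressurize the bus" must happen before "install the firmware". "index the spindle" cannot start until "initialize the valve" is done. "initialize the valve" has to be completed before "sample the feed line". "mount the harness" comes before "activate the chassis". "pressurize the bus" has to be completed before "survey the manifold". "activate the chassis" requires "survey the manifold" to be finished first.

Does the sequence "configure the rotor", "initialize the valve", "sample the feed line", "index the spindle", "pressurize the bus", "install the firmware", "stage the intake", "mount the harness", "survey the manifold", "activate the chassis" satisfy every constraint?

Yes

Checking each listed constraint against this order: for instance, "sample the feed line" is in position 3 and "survey the manifold" in position 9, so that constraint holds — and the remaining constraints check out the same way.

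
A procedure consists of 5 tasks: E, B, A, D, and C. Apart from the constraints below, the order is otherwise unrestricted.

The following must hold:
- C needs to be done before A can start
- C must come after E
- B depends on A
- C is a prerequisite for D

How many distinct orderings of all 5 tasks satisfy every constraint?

Only E has no prerequisites, so it must go first.
Enumerating by repeatedly choosing an available task (one whose prerequisites are all placed) gives 3 distinct complete orderings.

3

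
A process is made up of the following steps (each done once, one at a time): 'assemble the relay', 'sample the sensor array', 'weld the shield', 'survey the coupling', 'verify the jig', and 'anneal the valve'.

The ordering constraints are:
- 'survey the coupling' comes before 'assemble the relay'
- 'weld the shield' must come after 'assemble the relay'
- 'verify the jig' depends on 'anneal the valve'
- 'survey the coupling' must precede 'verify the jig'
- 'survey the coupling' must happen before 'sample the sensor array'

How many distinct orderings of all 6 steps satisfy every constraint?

42

The steps with no prerequisites are 'survey the coupling', 'anneal the valve'; any of them can be placed first.
Enumerating by repeatedly choosing an available step (one whose prerequisites are all placed) gives 42 distinct complete orderings.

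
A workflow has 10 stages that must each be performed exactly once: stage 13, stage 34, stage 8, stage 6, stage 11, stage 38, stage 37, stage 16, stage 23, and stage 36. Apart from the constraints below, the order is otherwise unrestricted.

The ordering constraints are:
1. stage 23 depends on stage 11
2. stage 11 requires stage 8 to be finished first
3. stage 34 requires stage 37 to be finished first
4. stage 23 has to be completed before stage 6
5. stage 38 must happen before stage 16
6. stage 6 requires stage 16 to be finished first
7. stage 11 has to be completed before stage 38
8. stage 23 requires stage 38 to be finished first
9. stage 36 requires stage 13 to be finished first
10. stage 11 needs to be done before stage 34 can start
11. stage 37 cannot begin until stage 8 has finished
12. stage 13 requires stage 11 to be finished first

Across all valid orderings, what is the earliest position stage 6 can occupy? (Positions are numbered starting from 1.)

Working backwards through the constraints from stage 6, its full set of required predecessors is stage 8, stage 11, stage 38, stage 16, stage 23 — 5 of them.
With 5 mandatory predecessors, the earliest stage 6 can sit is position 5+1 = 6, and placing just those 5 first achieves it.

6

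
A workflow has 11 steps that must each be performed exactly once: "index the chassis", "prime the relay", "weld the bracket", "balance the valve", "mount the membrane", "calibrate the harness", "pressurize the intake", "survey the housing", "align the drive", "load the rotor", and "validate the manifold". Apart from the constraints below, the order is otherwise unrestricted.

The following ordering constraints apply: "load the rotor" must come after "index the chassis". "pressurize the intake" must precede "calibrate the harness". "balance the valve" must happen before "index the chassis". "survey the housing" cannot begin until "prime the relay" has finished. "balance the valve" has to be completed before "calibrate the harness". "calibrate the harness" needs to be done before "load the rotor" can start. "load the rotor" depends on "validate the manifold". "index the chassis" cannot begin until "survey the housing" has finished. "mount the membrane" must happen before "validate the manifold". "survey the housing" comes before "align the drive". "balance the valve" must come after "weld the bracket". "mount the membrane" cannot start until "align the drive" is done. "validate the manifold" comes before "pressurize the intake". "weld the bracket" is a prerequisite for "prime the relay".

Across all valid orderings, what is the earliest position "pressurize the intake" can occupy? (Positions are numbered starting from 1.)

7

Every step that must precede "pressurize the intake" has to come before it. Tracing all chains that end at "pressurize the intake", those steps are: "prime the relay", "weld the bracket", "mount the membrane", "survey the housing", "align the drive", "validate the manifold" — 6 in total.
So at minimum 6 steps come before "pressurize the intake", putting "pressurize the intake" no earlier than position 7. That position is achievable by scheduling exactly those predecessors first.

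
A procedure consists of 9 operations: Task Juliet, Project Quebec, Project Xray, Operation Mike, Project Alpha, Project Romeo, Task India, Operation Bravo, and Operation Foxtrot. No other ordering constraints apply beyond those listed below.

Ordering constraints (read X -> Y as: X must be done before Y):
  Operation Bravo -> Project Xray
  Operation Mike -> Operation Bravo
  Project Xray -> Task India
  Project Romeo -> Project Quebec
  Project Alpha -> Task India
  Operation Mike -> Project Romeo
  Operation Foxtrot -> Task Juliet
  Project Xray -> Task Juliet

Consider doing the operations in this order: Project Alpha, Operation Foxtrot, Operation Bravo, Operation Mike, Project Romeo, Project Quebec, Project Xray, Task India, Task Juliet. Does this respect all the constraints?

No

Here Operation Mike comes after Operation Bravo.
Since Operation Mike is required before Operation Bravo, the ordering is invalid.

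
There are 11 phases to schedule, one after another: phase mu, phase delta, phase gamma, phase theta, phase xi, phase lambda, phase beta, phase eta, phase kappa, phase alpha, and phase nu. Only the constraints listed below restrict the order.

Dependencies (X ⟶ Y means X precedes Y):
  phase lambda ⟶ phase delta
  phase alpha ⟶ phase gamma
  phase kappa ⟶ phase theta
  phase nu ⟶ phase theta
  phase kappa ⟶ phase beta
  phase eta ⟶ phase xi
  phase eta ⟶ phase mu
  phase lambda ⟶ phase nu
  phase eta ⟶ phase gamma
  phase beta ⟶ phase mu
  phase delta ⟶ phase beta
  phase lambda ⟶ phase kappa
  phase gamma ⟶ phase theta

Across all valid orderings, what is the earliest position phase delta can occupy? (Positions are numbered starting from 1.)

Working backwards through the constraints from phase delta, its only required predecessor is phase lambda.
So at minimum 1 phase comes before phase delta, putting phase delta no earlier than position 2. That position is achievable by scheduling exactly that predecessor first.

2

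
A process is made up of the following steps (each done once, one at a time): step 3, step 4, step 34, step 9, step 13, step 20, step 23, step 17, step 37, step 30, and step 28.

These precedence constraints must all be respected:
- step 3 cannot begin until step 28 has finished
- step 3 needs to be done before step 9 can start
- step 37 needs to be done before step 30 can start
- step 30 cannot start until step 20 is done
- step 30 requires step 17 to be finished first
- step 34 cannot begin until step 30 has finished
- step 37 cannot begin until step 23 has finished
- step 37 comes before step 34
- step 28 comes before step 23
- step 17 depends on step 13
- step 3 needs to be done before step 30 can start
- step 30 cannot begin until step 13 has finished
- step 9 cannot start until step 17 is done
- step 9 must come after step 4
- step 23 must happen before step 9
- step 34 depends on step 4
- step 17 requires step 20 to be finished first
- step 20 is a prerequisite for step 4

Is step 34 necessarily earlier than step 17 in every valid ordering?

There is a chain step 17 → step 30 → step 34, which puts step 17 before step 34.
So step 34 does not have to come before step 17 — it cannot.

No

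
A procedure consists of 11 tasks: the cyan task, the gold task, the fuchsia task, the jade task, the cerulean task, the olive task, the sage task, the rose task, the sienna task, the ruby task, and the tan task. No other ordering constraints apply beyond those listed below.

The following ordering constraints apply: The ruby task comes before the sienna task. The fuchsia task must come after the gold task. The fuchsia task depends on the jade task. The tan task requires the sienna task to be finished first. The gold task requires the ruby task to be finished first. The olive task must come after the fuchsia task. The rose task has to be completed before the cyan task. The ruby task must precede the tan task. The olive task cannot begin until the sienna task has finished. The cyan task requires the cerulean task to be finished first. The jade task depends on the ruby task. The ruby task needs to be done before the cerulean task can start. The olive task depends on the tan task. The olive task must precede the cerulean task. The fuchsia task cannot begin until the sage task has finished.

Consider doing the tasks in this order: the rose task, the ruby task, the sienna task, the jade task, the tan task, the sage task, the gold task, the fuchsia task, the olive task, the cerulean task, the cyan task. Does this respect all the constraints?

Going through the constraints one by one, each required predecessor appears earlier in the sequence than its dependent — e.g. the rose task (position 1) is before the cyan task (position 11), as required.

Yes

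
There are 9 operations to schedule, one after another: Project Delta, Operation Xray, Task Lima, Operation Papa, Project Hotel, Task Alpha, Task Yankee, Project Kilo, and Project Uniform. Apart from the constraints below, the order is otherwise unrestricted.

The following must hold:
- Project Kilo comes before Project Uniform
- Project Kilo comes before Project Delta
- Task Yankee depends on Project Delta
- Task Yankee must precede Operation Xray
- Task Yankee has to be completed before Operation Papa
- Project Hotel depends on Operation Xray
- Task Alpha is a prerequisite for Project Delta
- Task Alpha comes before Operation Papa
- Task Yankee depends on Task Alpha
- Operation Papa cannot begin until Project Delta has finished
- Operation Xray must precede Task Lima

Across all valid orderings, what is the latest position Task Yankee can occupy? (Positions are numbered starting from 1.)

Every operation that must follow Task Yankee has to come after it. Tracing all chains starting from Task Yankee, those operations are: Operation Xray, Task Lima, Operation Papa, Project Hotel — 4 in total.
So at least 4 operations follow Task Yankee, putting Task Yankee no later than position 5. That position is achievable by scheduling everything else first.

5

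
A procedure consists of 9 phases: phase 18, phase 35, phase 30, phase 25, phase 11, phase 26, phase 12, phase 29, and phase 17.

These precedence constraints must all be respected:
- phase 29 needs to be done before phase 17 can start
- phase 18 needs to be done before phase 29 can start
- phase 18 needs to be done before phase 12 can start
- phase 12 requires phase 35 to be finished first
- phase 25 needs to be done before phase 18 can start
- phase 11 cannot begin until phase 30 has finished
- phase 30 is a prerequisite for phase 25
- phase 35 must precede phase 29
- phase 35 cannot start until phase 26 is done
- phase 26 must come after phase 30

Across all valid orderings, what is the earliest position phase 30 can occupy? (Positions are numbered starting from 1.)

1

Nothing is required before phase 30; it can be the very first phase.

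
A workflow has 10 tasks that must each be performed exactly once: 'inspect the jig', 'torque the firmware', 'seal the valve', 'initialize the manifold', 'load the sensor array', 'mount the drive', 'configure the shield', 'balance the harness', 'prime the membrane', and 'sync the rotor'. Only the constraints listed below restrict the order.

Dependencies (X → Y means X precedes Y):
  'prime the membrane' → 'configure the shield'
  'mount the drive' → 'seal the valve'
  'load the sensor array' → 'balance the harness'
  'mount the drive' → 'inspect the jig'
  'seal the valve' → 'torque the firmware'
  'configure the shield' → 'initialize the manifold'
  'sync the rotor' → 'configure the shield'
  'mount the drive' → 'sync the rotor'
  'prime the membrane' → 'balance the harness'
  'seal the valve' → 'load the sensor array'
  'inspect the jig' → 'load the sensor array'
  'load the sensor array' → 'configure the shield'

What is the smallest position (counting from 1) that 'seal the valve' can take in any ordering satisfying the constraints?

2

Working backwards through the constraints from 'seal the valve', its only required predecessor is 'mount the drive'.
So at minimum 1 task comes before 'seal the valve', putting 'seal the valve' no earlier than position 2. That position is achievable by scheduling exactly that predecessor first.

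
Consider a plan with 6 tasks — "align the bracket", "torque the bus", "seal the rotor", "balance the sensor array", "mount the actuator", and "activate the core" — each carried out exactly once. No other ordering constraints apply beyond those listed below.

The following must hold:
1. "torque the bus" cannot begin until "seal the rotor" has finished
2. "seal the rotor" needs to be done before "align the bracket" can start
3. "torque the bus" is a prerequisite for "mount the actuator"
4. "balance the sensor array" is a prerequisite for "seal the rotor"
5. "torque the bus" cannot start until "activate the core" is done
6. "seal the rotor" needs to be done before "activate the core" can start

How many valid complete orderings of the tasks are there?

Only "balance the sensor array" has no prerequisites, so it must go first.
Systematically extending each partial ordering one task at a time and counting, there are 4 complete orderings.

4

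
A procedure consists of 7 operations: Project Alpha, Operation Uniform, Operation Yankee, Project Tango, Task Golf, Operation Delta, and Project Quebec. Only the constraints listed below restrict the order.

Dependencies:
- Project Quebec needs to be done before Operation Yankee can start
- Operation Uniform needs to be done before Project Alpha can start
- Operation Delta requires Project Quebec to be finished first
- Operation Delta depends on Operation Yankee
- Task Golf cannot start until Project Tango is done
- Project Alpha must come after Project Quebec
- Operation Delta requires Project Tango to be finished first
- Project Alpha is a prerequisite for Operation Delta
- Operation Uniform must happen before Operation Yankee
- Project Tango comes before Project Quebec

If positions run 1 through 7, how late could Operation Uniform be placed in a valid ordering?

4

Following every chain forward from Operation Uniform, the operations that must come later are Project Alpha, Operation Yankee, Operation Delta — 3 of them.
So at least 3 operations follow Operation Uniform, putting Operation Uniform no later than position 4. That position is achievable by scheduling everything else first.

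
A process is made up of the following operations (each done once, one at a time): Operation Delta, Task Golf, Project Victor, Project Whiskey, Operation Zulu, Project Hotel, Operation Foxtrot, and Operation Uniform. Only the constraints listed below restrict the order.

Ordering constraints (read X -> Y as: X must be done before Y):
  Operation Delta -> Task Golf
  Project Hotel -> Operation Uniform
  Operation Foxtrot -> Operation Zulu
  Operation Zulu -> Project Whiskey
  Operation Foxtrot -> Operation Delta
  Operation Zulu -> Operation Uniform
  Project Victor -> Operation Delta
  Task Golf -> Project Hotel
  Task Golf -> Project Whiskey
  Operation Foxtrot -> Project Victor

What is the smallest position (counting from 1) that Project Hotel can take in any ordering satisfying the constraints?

5

The operations that are forced before Project Hotel, directly or transitively, are Operation Delta, Task Golf, Project Victor, Operation Foxtrot. That's 4 operations.
So at minimum 4 operations come before Project Hotel, putting Project Hotel no earlier than position 5. That position is achievable by scheduling exactly those predecessors first.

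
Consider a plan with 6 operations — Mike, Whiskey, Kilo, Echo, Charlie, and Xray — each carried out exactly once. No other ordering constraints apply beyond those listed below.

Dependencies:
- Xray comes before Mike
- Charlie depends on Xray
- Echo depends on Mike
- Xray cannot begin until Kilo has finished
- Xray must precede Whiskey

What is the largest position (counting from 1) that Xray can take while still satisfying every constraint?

2

Following every chain forward from Xray, the operations that must come later are Mike, Whiskey, Echo, Charlie — 4 of them.
With 4 mandatory successors out of 6 operations total, the latest slot for Xray is 6−4 = 2, and it's reachable by doing all non-successors before Xray.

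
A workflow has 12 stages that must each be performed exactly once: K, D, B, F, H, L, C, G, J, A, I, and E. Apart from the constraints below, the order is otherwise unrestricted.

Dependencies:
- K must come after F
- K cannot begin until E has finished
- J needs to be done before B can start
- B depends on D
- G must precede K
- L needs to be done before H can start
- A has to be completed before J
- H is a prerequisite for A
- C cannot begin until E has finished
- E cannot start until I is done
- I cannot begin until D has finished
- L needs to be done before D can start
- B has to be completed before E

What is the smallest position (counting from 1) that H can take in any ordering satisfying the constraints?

2

The only stage forced before H (directly or transitively) is L.
With 1 mandatory predecessor, the earliest H can sit is position 1+1 = 2, and placing just that one first achieves it.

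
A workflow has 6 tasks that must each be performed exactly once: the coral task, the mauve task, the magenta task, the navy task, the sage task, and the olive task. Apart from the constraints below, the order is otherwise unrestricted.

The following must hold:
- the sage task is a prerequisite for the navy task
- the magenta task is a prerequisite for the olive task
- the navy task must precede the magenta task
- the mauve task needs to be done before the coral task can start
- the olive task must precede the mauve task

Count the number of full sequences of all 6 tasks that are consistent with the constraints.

1

The sage task is the only task with nothing required before it, so every ordering starts there.
Continuing from there, at each step only one task has all its prerequisites placed, so the ordering is fully determined — there is exactly 1.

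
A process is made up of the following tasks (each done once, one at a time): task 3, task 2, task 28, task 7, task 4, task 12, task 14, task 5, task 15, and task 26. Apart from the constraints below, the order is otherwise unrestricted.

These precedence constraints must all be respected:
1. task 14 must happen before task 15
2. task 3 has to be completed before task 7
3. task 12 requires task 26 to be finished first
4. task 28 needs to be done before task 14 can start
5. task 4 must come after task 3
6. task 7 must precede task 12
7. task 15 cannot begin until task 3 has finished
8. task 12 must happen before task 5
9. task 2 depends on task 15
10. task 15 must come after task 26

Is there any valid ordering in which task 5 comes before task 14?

The constraints leave task 5 and task 14 unordered relative to each other; nothing requires task 14 earlier.
That means at least one valid schedule has task 5 before task 14.

Yes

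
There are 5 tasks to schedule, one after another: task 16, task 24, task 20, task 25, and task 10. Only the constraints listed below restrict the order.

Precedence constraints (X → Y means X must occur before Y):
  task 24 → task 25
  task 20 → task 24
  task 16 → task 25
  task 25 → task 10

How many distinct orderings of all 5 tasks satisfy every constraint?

3

The tasks with no prerequisites are task 16, task 20; any of them can be placed first.
Enumerating by repeatedly choosing an available task (one whose prerequisites are all placed) gives 3 distinct complete orderings.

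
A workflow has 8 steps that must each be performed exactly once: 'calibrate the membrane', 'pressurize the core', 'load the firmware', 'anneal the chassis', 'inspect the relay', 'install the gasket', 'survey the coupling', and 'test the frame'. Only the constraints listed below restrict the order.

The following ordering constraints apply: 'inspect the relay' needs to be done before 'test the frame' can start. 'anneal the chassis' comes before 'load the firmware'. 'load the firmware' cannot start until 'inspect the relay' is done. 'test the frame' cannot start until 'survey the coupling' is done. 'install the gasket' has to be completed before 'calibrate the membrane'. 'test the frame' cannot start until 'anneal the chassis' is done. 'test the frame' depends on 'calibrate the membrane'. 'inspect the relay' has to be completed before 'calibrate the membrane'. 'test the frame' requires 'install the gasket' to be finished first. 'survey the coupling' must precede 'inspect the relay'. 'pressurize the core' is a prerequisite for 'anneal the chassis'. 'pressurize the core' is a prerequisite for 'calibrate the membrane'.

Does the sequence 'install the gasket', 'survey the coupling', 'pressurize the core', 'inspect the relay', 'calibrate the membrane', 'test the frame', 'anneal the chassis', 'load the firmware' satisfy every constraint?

No

Here 'anneal the chassis' comes after 'test the frame'.
Since 'anneal the chassis' is required before 'test the frame', the ordering is invalid.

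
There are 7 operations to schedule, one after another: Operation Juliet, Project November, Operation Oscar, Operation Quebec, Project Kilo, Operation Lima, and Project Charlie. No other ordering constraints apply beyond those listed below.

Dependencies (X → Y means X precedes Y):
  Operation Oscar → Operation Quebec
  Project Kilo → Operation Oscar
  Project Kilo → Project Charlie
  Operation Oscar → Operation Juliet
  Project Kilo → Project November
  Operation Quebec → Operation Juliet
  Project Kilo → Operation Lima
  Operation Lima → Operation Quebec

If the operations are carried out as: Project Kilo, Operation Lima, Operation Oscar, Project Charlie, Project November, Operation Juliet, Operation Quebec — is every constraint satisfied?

In the proposed order, Operation Juliet appears before Operation Quebec.
Since Operation Quebec is required before Operation Juliet, the ordering is invalid.

No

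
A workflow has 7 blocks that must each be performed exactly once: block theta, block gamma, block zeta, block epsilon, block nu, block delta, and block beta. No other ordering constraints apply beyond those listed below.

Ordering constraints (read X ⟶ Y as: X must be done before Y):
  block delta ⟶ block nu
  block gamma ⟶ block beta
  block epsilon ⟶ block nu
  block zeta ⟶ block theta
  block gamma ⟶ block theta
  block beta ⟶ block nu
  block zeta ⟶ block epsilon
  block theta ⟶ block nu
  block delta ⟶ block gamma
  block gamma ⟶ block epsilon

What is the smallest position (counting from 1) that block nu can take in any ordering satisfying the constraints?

7

The blocks that are forced before block nu, directly or transitively, are block theta, block gamma, block zeta, block epsilon, block delta, block beta. That's 6 blocks.
With 6 mandatory predecessors, the earliest block nu can sit is position 6+1 = 7, and placing just those 6 first achieves it.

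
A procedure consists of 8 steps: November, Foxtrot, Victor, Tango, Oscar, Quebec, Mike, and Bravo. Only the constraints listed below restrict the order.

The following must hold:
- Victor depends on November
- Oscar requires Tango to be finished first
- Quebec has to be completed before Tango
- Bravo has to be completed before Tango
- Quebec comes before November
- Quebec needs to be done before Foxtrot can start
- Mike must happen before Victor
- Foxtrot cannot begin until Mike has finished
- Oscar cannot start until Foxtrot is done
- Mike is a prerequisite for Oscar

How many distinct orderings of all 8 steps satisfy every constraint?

3 steps have no prerequisites (Quebec, Mike, Bravo), so any of them could come first.
Counting all ways to extend the partial order to a total order gives 236.

236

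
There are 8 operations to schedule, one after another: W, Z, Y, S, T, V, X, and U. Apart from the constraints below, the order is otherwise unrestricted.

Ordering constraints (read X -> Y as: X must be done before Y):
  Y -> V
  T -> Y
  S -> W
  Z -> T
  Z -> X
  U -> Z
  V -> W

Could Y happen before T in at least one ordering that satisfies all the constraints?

No

The constraints give a chain T → Y, which forces T before Y.
Hence Y can never be scheduled before T.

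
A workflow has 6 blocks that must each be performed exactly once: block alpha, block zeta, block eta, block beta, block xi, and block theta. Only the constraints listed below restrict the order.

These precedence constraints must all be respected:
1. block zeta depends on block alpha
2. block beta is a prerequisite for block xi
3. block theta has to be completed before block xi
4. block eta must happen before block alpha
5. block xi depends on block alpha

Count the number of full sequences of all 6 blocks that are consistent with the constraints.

The blocks with no prerequisites are block eta, block beta, block theta; any of them can be placed first.
Systematically extending each partial ordering one block at a time and counting, there are 32 complete orderings.

32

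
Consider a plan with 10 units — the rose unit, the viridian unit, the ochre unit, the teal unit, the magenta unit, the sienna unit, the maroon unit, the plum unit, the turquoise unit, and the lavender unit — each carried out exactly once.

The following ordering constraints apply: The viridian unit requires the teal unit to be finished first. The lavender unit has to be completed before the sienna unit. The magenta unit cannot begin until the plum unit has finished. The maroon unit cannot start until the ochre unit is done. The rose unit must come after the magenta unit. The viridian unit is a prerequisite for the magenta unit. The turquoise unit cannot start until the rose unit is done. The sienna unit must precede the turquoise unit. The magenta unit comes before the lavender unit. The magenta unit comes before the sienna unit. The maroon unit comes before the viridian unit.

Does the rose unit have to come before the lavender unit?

No

The rose unit and the lavender unit are not related by any chain of constraints.
A valid ordering placing the lavender unit before the rose unit exists, so the answer is no.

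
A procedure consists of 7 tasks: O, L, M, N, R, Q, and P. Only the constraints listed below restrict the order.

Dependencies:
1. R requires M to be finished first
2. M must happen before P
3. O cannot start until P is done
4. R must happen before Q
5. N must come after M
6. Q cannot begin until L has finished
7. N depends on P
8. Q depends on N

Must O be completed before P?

There is a chain P → O, which puts P before O.
So O never precedes P.

No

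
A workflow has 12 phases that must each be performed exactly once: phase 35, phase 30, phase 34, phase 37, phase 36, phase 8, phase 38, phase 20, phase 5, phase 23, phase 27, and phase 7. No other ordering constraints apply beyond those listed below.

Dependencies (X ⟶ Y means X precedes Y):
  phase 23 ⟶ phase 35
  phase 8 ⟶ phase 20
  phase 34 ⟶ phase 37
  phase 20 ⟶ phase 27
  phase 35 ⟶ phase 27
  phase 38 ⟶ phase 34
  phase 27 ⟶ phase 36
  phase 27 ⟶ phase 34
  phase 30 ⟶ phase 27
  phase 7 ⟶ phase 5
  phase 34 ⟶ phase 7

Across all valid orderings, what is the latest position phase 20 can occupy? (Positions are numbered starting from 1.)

Every phase that must follow phase 20 has to come after it. Tracing all chains starting from phase 20, those phases are: phase 34, phase 37, phase 36, phase 5, phase 27, phase 7 — 6 in total.
So at least 6 phases follow phase 20, putting phase 20 no later than position 6. That position is achievable by scheduling everything else first.

6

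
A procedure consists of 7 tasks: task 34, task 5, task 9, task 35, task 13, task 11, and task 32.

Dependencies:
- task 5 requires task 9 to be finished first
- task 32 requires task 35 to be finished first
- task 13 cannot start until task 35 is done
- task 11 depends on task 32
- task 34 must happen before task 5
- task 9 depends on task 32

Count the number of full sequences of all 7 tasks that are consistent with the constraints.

The tasks with no prerequisites are task 34, task 35; any of them can be placed first.
Enumerating by repeatedly choosing an available task (one whose prerequisites are all placed) gives 81 distinct complete orderings.

81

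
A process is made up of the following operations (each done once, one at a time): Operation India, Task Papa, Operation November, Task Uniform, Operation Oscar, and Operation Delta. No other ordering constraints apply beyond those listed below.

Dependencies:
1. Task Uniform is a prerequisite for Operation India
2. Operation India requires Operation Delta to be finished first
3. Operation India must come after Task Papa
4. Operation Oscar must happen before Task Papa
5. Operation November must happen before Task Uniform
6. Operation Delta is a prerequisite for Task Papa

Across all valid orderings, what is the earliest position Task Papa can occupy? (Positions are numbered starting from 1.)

Working backwards through the constraints from Task Papa, its full set of required predecessors is Operation Oscar, Operation Delta — 2 of them.
With 2 mandatory predecessors, the earliest Task Papa can sit is position 2+1 = 3, and placing just those 2 first achieves it.

3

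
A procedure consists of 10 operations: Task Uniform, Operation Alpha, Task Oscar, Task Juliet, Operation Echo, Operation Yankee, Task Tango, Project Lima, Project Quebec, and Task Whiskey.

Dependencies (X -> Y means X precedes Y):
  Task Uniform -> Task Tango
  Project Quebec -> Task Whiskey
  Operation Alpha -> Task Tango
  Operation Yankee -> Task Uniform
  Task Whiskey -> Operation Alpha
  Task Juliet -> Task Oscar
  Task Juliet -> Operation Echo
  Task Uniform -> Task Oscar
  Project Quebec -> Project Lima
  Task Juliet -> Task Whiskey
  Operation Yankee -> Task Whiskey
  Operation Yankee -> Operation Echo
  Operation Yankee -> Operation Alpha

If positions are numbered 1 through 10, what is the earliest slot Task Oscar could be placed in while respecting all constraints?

The operations that are forced before Task Oscar, directly or transitively, are Task Uniform, Task Juliet, Operation Yankee. That's 3 operations.
With 3 mandatory predecessors, the earliest Task Oscar can sit is position 3+1 = 4, and placing just those 3 first achieves it.

4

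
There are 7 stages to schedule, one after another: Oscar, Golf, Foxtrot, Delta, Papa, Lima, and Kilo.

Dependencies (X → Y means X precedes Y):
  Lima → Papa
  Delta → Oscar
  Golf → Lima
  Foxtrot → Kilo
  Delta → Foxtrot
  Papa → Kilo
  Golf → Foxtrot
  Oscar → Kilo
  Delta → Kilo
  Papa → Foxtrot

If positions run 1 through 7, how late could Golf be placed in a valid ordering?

The stages that are forced after Golf, directly or by a chain of constraints, are Foxtrot, Papa, Lima, Kilo. That's 4 stages.
With 4 mandatory successors out of 7 stages total, the latest slot for Golf is 7−4 = 3, and it's reachable by doing all non-successors before Golf.

3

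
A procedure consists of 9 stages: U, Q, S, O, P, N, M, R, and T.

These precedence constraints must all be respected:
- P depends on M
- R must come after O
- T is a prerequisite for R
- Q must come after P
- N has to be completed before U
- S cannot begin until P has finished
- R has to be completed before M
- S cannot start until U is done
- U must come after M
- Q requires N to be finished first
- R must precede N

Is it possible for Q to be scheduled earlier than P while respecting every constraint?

There is a dependency chain P → Q, so Q always comes after P.
So no valid ordering can have Q before P.

No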